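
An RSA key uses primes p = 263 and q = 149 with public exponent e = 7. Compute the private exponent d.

11079

φ(n) = (p−1)(q−1) = 262·148 = 38776.
Need d with 7·d ≡ 1 (mod 38776). Apply the extended Euclidean algorithm:
38776 = 5539×7 + 3
7 = 2×3 + 1
3 = 3×1 + 0
Back-substitute:
1 = 7 − 2·3
1 = −2·38776 + 11079·7
So 7·11079 ≡ 1 (mod 38776), hence d = 11079.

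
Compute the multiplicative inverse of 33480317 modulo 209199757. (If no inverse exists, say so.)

no inverse exists

Euclidean algorithm on 209199757, 33480317:
209199757 = 6×33480317 + 8317855
33480317 = 4×8317855 + 208897
8317855 = 39×208897 + 170872
208897 = 1×170872 + 38025
170872 = 4×38025 + 18772
38025 = 2×18772 + 481
18772 = 39×481 + 13
481 = 37×13 + 0
Since gcd = 13 > 1, 33480317 is not a unit mod 209199757.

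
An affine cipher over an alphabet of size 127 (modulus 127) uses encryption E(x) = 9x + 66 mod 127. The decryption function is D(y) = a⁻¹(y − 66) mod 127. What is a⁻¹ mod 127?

113

Extended Euclidean algorithm:
127 = 14·9 + 1
9 = 9·1 + 0
gcd = 1, so the inverse exists. Back-substitute:
1 = 127 − 14·9
Thus 9·(-14) ≡ 1 (mod 127); reducing, -14 mod 127 = 113.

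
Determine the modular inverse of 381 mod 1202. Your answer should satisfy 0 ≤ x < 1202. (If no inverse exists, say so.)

Extended Euclidean algorithm:
1202 = 3×381 + 59
381 = 6×59 + 27
59 = 2×27 + 5
27 = 5×5 + 2
5 = 2×2 + 1
2 = 2×1 + 0
The gcd is 1. Working backward:
1 = 5 − 2·2
1 = −2·27 + 11·5
1 = 11·59 − 24·27
1 = −24·381 + 155·59
1 = 155·1202 − 489·381
Thus 381·(-489) ≡ 1 (mod 1202); reducing, -489 mod 1202 = 713.

713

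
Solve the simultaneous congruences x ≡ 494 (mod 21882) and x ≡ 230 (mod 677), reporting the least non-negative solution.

109904

Write x = 494 + 21882·k. Then 21882·k ≡ 230 − 494 ≡ 413 (mod 677).
Need 21882⁻¹ mod 677. Extended Euclid on (677, 218):
677 = 3*218 + 23
218 = 9*23 + 11
23 = 2*11 + 1
11 = 11*1 + 0
Back-substitute:
1 = 23 − 2·11
1 = −2·218 + 19·23
1 = 19·677 − 59·218
21882⁻¹ ≡ 618 (mod 677), so k ≡ 618·413 ≡ 5 (mod 677).
x = 494 + 21882·5 = 109904.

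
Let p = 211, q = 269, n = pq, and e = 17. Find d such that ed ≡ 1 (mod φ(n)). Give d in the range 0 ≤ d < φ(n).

φ(n) = (p−1)(q−1) = 210·268 = 56280.
Need d with 17·d ≡ 1 (mod 56280). Apply the extended Euclidean algorithm:
56280 = 3310·17 + 10
17 = 1·10 + 7
10 = 1·7 + 3
7 = 2·3 + 1
3 = 3·1 + 0
Back-substitute:
1 = 7 − 2·3
1 = −2·10 + 3·7
1 = 3·17 − 5·10
1 = −5·56280 + 16553·17
So 17·16553 ≡ 1 (mod 56280), hence d = 16553.

16553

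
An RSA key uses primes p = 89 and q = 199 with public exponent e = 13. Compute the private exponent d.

4021

φ(n) = (p−1)(q−1) = 88·198 = 17424.
Need d with 13·d ≡ 1 (mod 17424). Apply the extended Euclidean algorithm:
17424 = 1340×13 + 4
13 = 3×4 + 1
4 = 4×1 + 0
Back-substitute:
1 = 13 − 3·4
1 = −3·17424 + 4021·13
So 13·4021 ≡ 1 (mod 17424), hence d = 4021.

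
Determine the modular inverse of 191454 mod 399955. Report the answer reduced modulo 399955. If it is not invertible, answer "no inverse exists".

Apply the Euclidean algorithm to 399955 and 191454:
399955 = 2*191454 + 17047
191454 = 11*17047 + 3937
17047 = 4*3937 + 1299
3937 = 3*1299 + 40
1299 = 32*40 + 19
40 = 2*19 + 2
19 = 9*2 + 1
2 = 2*1 + 0
Since gcd(191454, 399955) = 1, back-substitute to write 1 as a combination:
1 = 19 − 9·2
1 = −9·40 + 19·19
1 = 19·1299 − 617·40
1 = −617·3937 + 1870·1299
1 = 1870·17047 − 8097·3937
1 = −8097·191454 + 90937·17047
1 = 90937·399955 − 189971·191454
So 191454·(-189971) ≡ 1 (mod 399955), and -189971 ≡ 209984 (mod 399955).

209984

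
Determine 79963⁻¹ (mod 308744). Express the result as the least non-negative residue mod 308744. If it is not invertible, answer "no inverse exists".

gcd(308744, 79963) by repeated division:
308744 = 3·79963 + 68855
79963 = 1·68855 + 11108
68855 = 6·11108 + 2207
11108 = 5·2207 + 73
2207 = 30·73 + 17
73 = 4·17 + 5
17 = 3·5 + 2
5 = 2·2 + 1
2 = 2·1 + 0
The gcd is 1. Working backward:
1 = 5 − 2·2
1 = −2·17 + 7·5
1 = 7·73 − 30·17
1 = −30·2207 + 907·73
1 = 907·11108 − 4565·2207
1 = −4565·68855 + 28297·11108
1 = 28297·79963 − 32862·68855
1 = −32862·308744 + 126883·79963
So 79963·126883 ≡ 1 (mod 308744).

126883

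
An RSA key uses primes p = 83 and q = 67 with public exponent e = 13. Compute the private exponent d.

1249

φ(n) = (p−1)(q−1) = 82·66 = 5412.
Need d with 13·d ≡ 1 (mod 5412). Apply the extended Euclidean algorithm:
5412 = 416·13 + 4
13 = 3·4 + 1
4 = 4·1 + 0
Back-substitute:
1 = 13 − 3·4
1 = −3·5412 + 1249·13
So 13·1249 ≡ 1 (mod 5412), hence d = 1249.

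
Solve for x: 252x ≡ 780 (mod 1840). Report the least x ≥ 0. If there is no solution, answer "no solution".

First find gcd(252, 1840):
1840 = 7×252 + 76
252 = 3×76 + 24
76 = 3×24 + 4
24 = 6×4 + 0
gcd = 4 and 4 | 780, so solutions exist. Divide through by 4: 63x ≡ 195 (mod 460).
Now find 63⁻¹ mod 460:
460 = 7·63 + 19
63 = 3·19 + 6
19 = 3·6 + 1
6 = 6·1 + 0
Back-substitute:
1 = 19 − 3·6
1 = −3·63 + 10·19
1 = 10·460 − 73·63
So 63·(-73) ≡ 1 (mod 460), i.e. 63⁻¹ ≡ 387.
Then x ≡ 387·195 ≡ 25 (mod 460); the smallest non-negative solution is x = 25.

25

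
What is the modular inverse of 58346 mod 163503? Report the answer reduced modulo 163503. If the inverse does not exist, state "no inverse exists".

gcd(163503, 58346) by repeated division:
163503 = 2*58346 + 46811
58346 = 1*46811 + 11535
46811 = 4*11535 + 671
11535 = 17*671 + 128
671 = 5*128 + 31
128 = 4*31 + 4
31 = 7*4 + 3
4 = 1*3 + 1
3 = 3*1 + 0
Since gcd(58346, 163503) = 1, back-substitute to write 1 as a combination:
1 = 4 − 3
1 = −31 + 8·4
1 = 8·128 − 33·31
1 = −33·671 + 173·128
1 = 173·11535 − 2974·671
1 = −2974·46811 + 12069·11535
1 = 12069·58346 − 15043·46811
1 = −15043·163503 + 42155·58346
So 58346·42155 ≡ 1 (mod 163503).

42155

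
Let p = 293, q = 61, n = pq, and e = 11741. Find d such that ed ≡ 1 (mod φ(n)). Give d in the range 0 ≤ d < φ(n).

φ(n) = (p−1)(q−1) = 292·60 = 17520.
Need d with 11741·d ≡ 1 (mod 17520). Apply the extended Euclidean algorithm:
17520 = 1·11741 + 5779
11741 = 2·5779 + 183
5779 = 31·183 + 106
183 = 1·106 + 77
106 = 1·77 + 29
77 = 2·29 + 19
29 = 1·19 + 10
19 = 1·10 + 9
10 = 1·9 + 1
9 = 9·1 + 0
Back-substitute:
1 = 10 − 9
1 = −19 + 2·10
1 = 2·29 − 3·19
1 = −3·77 + 8·29
1 = 8·106 − 11·77
1 = −11·183 + 19·106
1 = 19·5779 − 600·183
1 = −600·11741 + 1219·5779
1 = 1219·17520 − 1819·11741
So 11741·(-1819) ≡ 1 (mod 17520), hence d ≡ -1819 ≡ 15701 (mod 17520).

15701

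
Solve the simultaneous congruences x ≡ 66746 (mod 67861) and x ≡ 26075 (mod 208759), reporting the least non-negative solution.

2774224426

Write x = 66746 + 67861·k. Then 67861·k ≡ 26075 − 66746 ≡ 168088 (mod 208759).
Need 67861⁻¹ mod 208759. Extended Euclid on (208759, 67861):
208759 = 3*67861 + 5176
67861 = 13*5176 + 573
5176 = 9*573 + 19
573 = 30*19 + 3
19 = 6*3 + 1
3 = 3*1 + 0
Back-substitute:
1 = 19 − 6·3
1 = −6·573 + 181·19
1 = 181·5176 − 1635·573
1 = −1635·67861 + 21436·5176
1 = 21436·208759 − 65943·67861
67861⁻¹ ≡ 142816 (mod 208759), so k ≡ 142816·168088 ≡ 40880 (mod 208759).
x = 66746 + 67861·40880 = 2774224426.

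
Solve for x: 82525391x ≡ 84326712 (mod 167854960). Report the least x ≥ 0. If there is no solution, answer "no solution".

no solution

gcd(82525391, 167854960):
167854960 = 2*82525391 + 2804178
82525391 = 29*2804178 + 1204229
2804178 = 2*1204229 + 395720
1204229 = 3*395720 + 17069
395720 = 23*17069 + 3133
17069 = 5*3133 + 1404
3133 = 2*1404 + 325
1404 = 4*325 + 104
325 = 3*104 + 13
104 = 8*13 + 0
gcd = 13, but 13 ∤ 84326712, so the congruence has no solution.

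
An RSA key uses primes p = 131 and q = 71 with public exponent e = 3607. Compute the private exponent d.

φ(n) = (p−1)(q−1) = 130·70 = 9100.
Need d with 3607·d ≡ 1 (mod 9100). Apply the extended Euclidean algorithm:
9100 = 2×3607 + 1886
3607 = 1×1886 + 1721
1886 = 1×1721 + 165
1721 = 10×165 + 71
165 = 2×71 + 23
71 = 3×23 + 2
23 = 11×2 + 1
2 = 2×1 + 0
Back-substitute:
1 = 23 − 11·2
1 = −11·71 + 34·23
1 = 34·165 − 79·71
1 = −79·1721 + 824·165
1 = 824·1886 − 903·1721
1 = −903·3607 + 1727·1886
1 = 1727·9100 − 4357·3607
So 3607·(-4357) ≡ 1 (mod 9100), hence d ≡ -4357 ≡ 4743 (mod 9100).

4743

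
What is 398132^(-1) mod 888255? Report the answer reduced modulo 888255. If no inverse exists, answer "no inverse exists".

Apply the Euclidean algorithm to 888255 and 398132:
888255 = 2·398132 + 91991
398132 = 4·91991 + 30168
91991 = 3·30168 + 1487
30168 = 20·1487 + 428
1487 = 3·428 + 203
428 = 2·203 + 22
203 = 9·22 + 5
22 = 4·5 + 2
5 = 2·2 + 1
2 = 2·1 + 0
The gcd is 1. Working backward:
1 = 5 − 2·2
1 = −2·22 + 9·5
1 = 9·203 − 83·22
1 = −83·428 + 175·203
1 = 175·1487 − 608·428
1 = −608·30168 + 12335·1487
1 = 12335·91991 − 37613·30168
1 = −37613·398132 + 162787·91991
1 = 162787·888255 − 363187·398132
Thus 398132·(-363187) ≡ 1 (mod 888255); reducing, -363187 mod 888255 = 525068.

525068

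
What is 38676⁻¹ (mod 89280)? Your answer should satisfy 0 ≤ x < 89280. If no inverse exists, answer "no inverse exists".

Euclidean algorithm on 89280, 38676:
89280 = 2·38676 + 11928
38676 = 3·11928 + 2892
11928 = 4·2892 + 360
2892 = 8·360 + 12
360 = 30·12 + 0
Since gcd = 12 > 1, 38676 is not a unit mod 89280.

no inverse exists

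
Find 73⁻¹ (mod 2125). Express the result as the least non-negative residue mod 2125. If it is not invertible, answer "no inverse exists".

262

Apply the Euclidean algorithm to 2125 and 73:
2125 = 29·73 + 8
73 = 9·8 + 1
8 = 8·1 + 0
Since gcd(73, 2125) = 1, back-substitute to write 1 as a combination:
1 = 73 − 9·8
1 = −9·2125 + 262·73
So 73·262 ≡ 1 (mod 2125).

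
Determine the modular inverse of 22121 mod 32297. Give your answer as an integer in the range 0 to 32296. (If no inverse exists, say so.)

Extended Euclidean algorithm:
32297 = 1·22121 + 10176
22121 = 2·10176 + 1769
10176 = 5·1769 + 1331
1769 = 1·1331 + 438
1331 = 3·438 + 17
438 = 25·17 + 13
17 = 1·13 + 4
13 = 3·4 + 1
4 = 4·1 + 0
Since gcd(22121, 32297) = 1, back-substitute to write 1 as a combination:
1 = 13 − 3·4
1 = −3·17 + 4·13
1 = 4·438 − 103·17
1 = −103·1331 + 313·438
1 = 313·1769 − 416·1331
1 = −416·10176 + 2393·1769
1 = 2393·22121 − 5202·10176
1 = −5202·32297 + 7595·22121
So 22121·7595 ≡ 1 (mod 32297).

7595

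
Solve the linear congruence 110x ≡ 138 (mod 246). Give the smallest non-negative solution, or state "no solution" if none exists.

First find gcd(110, 246):
246 = 2*110 + 26
110 = 4*26 + 6
26 = 4*6 + 2
6 = 3*2 + 0
gcd = 2 and 2 | 138, so solutions exist. Divide through by 2: 55x ≡ 69 (mod 123).
Now find 55⁻¹ mod 123:
123 = 2*55 + 13
55 = 4*13 + 3
13 = 4*3 + 1
3 = 3*1 + 0
Back-substitute:
1 = 13 − 4·3
1 = −4·55 + 17·13
1 = 17·123 − 38·55
So 55·(-38) ≡ 1 (mod 123), i.e. 55⁻¹ ≡ 85.
Then x ≡ 85·69 ≡ 84 (mod 123); the smallest non-negative solution is x = 84.

84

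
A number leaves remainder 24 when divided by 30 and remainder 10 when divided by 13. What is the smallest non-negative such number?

Write x = 24 + 30·k. Then 30·k ≡ 10 − 24 ≡ 12 (mod 13).
Need 30⁻¹ mod 13. Extended Euclid on (13, 4):
13 = 3×4 + 1
4 = 4×1 + 0
Back-substitute:
1 = 13 − 3·4
30⁻¹ ≡ 10 (mod 13), so k ≡ 10·12 ≡ 3 (mod 13).
x = 24 + 30·3 = 114.

114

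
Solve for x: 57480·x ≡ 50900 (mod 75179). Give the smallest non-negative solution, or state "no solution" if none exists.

65946

First find gcd(57480, 75179):
75179 = 1·57480 + 17699
57480 = 3·17699 + 4383
17699 = 4·4383 + 167
4383 = 26·167 + 41
167 = 4·41 + 3
41 = 13·3 + 2
3 = 1·2 + 1
2 = 2·1 + 0
gcd = 1, so a unique solution mod 75179 exists.
Back-substitute for the Bézout coefficients:
1 = 3 − 2
1 = −41 + 14·3
1 = 14·167 − 57·41
1 = −57·4383 + 1496·167
1 = 1496·17699 − 6041·4383
1 = −6041·57480 + 19619·17699
1 = 19619·75179 − 25660·57480
So 57480·(-25660) ≡ 1 (mod 75179), giving 57480⁻¹ ≡ 49519.
x ≡ 57480⁻¹·50900 ≡ 49519·50900 ≡ 65946 (mod 75179).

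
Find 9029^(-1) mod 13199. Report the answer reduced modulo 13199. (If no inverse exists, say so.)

gcd(13199, 9029) by repeated division:
13199 = 1·9029 + 4170
9029 = 2·4170 + 689
4170 = 6·689 + 36
689 = 19·36 + 5
36 = 7·5 + 1
5 = 5·1 + 0
gcd = 1, so the inverse exists. Back-substitute:
1 = 36 − 7·5
1 = −7·689 + 134·36
1 = 134·4170 − 811·689
1 = −811·9029 + 1756·4170
1 = 1756·13199 − 2567·9029
Hence 9029⁻¹ ≡ -2567 ≡ 10632 (mod 13199).

10632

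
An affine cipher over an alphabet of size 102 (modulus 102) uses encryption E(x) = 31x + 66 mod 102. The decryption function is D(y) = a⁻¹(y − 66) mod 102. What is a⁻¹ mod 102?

79

gcd(102, 31) by repeated division:
102 = 3·31 + 9
31 = 3·9 + 4
9 = 2·4 + 1
4 = 4·1 + 0
Since gcd(31, 102) = 1, back-substitute to write 1 as a combination:
1 = 9 − 2·4
1 = −2·31 + 7·9
1 = 7·102 − 23·31
So 31·(-23) ≡ 1 (mod 102), and -23 ≡ 79 (mod 102).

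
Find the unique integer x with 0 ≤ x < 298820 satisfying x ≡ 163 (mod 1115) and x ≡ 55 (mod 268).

Write x = 163 + 1115·k. Then 1115·k ≡ 55 − 163 ≡ 160 (mod 268).
Need 1115⁻¹ mod 268. Extended Euclid on (268, 43):
268 = 6·43 + 10
43 = 4·10 + 3
10 = 3·3 + 1
3 = 3·1 + 0
Back-substitute:
1 = 10 − 3·3
1 = −3·43 + 13·10
1 = 13·268 − 81·43
1115⁻¹ ≡ 187 (mod 268), so k ≡ 187·160 ≡ 172 (mod 268).
x = 163 + 1115·172 = 191943.

191943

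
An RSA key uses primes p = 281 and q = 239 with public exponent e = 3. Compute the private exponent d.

44427

φ(n) = (p−1)(q−1) = 280·238 = 66640.
Need d with 3·d ≡ 1 (mod 66640). Apply the extended Euclidean algorithm:
66640 = 22213*3 + 1
3 = 3*1 + 0
Back-substitute:
1 = 66640 − 22213·3
So 3·(-22213) ≡ 1 (mod 66640), hence d ≡ -22213 ≡ 44427 (mod 66640).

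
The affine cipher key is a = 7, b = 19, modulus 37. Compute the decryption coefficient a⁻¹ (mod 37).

16

Extended Euclidean algorithm:
37 = 5*7 + 2
7 = 3*2 + 1
2 = 2*1 + 0
gcd = 1, so the inverse exists. Back-substitute:
1 = 7 − 3·2
1 = −3·37 + 16·7
So 7·16 ≡ 1 (mod 37).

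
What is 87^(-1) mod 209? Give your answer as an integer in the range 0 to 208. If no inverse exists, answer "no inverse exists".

gcd(209, 87) by repeated division:
209 = 2×87 + 35
87 = 2×35 + 17
35 = 2×17 + 1
17 = 17×1 + 0
The gcd is 1. Working backward:
1 = 35 − 2·17
1 = −2·87 + 5·35
1 = 5·209 − 12·87
Hence 87⁻¹ ≡ -12 ≡ 197 (mod 209).

197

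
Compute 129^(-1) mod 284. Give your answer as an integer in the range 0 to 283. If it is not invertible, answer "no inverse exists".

273

Run Euclid on (284, 129):
284 = 2*129 + 26
129 = 4*26 + 25
26 = 1*25 + 1
25 = 25*1 + 0
Since gcd(129, 284) = 1, back-substitute to write 1 as a combination:
1 = 26 − 25
1 = −129 + 5·26
1 = 5·284 − 11·129
Hence 129⁻¹ ≡ -11 ≡ 273 (mod 284).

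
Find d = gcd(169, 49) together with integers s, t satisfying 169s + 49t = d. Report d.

Euclidean algorithm:
169 = 3*49 + 22
49 = 2*22 + 5
22 = 4*5 + 2
5 = 2*2 + 1
2 = 2*1 + 0
gcd(169, 49) = 1.
Working backward:
1 = 5 − 2·2
1 = −2·22 + 9·5
1 = 9·49 − 20·22
1 = −20·169 + 69·49
So 1 = (-20)·169 + (69)·49.

1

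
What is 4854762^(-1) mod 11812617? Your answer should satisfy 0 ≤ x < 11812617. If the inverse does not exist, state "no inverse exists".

no inverse exists

Compute gcd(4854762, 11812617):
11812617 = 2·4854762 + 2103093
4854762 = 2·2103093 + 648576
2103093 = 3·648576 + 157365
648576 = 4·157365 + 19116
157365 = 8·19116 + 4437
19116 = 4·4437 + 1368
4437 = 3·1368 + 333
1368 = 4·333 + 36
333 = 9·36 + 9
36 = 4·9 + 0
gcd(4854762, 11812617) = 9 ≠ 1, so 4854762 has no multiplicative inverse modulo 11812617.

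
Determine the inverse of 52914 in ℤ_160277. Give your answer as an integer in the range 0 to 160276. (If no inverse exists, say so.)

51581

Extended Euclidean algorithm:
160277 = 3·52914 + 1535
52914 = 34·1535 + 724
1535 = 2·724 + 87
724 = 8·87 + 28
87 = 3·28 + 3
28 = 9·3 + 1
3 = 3·1 + 0
gcd = 1, so the inverse exists. Back-substitute:
1 = 28 − 9·3
1 = −9·87 + 28·28
1 = 28·724 − 233·87
1 = −233·1535 + 494·724
1 = 494·52914 − 17029·1535
1 = −17029·160277 + 51581·52914
So 52914·51581 ≡ 1 (mod 160277).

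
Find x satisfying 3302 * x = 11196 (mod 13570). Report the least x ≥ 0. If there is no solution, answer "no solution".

2013

First find gcd(3302, 13570):
13570 = 4×3302 + 362
3302 = 9×362 + 44
362 = 8×44 + 10
44 = 4×10 + 4
10 = 2×4 + 2
4 = 2×2 + 0
gcd = 2 and 2 | 11196, so solutions exist. Divide through by 2: 1651x ≡ 5598 (mod 6785).
Now find 1651⁻¹ mod 6785:
6785 = 4·1651 + 181
1651 = 9·181 + 22
181 = 8·22 + 5
22 = 4·5 + 2
5 = 2·2 + 1
2 = 2·1 + 0
Back-substitute:
1 = 5 − 2·2
1 = −2·22 + 9·5
1 = 9·181 − 74·22
1 = −74·1651 + 675·181
1 = 675·6785 − 2774·1651
So 1651·(-2774) ≡ 1 (mod 6785), i.e. 1651⁻¹ ≡ 4011.
Then x ≡ 4011·5598 ≡ 2013 (mod 6785); the smallest non-negative solution is x = 2013.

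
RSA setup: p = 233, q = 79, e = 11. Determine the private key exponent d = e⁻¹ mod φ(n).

φ(n) = (p−1)(q−1) = 232·78 = 18096.
Need d with 11·d ≡ 1 (mod 18096). Apply the extended Euclidean algorithm:
18096 = 1645·11 + 1
11 = 11·1 + 0
Back-substitute:
1 = 18096 − 1645·11
So 11·(-1645) ≡ 1 (mod 18096), hence d ≡ -1645 ≡ 16451 (mod 18096).

16451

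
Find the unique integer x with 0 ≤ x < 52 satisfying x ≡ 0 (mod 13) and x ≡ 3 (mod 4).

Write x = 0 + 13·k. Then 13·k ≡ 3 − 0 ≡ 3 (mod 4).
Need 13⁻¹ mod 4. Extended Euclid on (4, 1):
4 = 4×1 + 0
13⁻¹ ≡ 1 (mod 4), so k ≡ 1·3 ≡ 3 (mod 4).
x = 0 + 13·3 = 39.

39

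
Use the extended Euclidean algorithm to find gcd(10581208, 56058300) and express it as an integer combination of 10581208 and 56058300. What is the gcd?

4

Apply Euclid's algorithm to 56058300 and 10581208:
56058300 = 5*10581208 + 3152260
10581208 = 3*3152260 + 1124428
3152260 = 2*1124428 + 903404
1124428 = 1*903404 + 221024
903404 = 4*221024 + 19308
221024 = 11*19308 + 8636
19308 = 2*8636 + 2036
8636 = 4*2036 + 492
2036 = 4*492 + 68
492 = 7*68 + 16
68 = 4*16 + 4
16 = 4*4 + 0
gcd(10581208, 56058300) = 4.
Working backward:
4 = 68 − 4·16
4 = −4·492 + 29·68
4 = 29·2036 − 120·492
4 = −120·8636 + 509·2036
4 = 509·19308 − 1138·8636
4 = −1138·221024 + 13027·19308
4 = 13027·903404 − 53246·221024
4 = −53246·1124428 + 66273·903404
4 = 66273·3152260 − 185792·1124428
4 = −185792·10581208 + 623649·3152260
4 = 623649·56058300 − 3304037·10581208
So 4 = (623649)·56058300 + (-3304037)·10581208.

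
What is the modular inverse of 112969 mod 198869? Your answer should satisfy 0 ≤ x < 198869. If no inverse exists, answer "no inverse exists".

Run Euclid on (198869, 112969):
198869 = 1×112969 + 85900
112969 = 1×85900 + 27069
85900 = 3×27069 + 4693
27069 = 5×4693 + 3604
4693 = 1×3604 + 1089
3604 = 3×1089 + 337
1089 = 3×337 + 78
337 = 4×78 + 25
78 = 3×25 + 3
25 = 8×3 + 1
3 = 3×1 + 0
Since gcd(112969, 198869) = 1, back-substitute to write 1 as a combination:
1 = 25 − 8·3
1 = −8·78 + 25·25
1 = 25·337 − 108·78
1 = −108·1089 + 349·337
1 = 349·3604 − 1155·1089
1 = −1155·4693 + 1504·3604
1 = 1504·27069 − 8675·4693
1 = −8675·85900 + 27529·27069
1 = 27529·112969 − 36204·85900
1 = −36204·198869 + 63733·112969
So 112969·63733 ≡ 1 (mod 198869).

63733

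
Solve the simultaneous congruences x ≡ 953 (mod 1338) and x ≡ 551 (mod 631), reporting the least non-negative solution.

371579

Write x = 953 + 1338·k. Then 1338·k ≡ 551 − 953 ≡ 229 (mod 631).
Need 1338⁻¹ mod 631. Extended Euclid on (631, 76):
631 = 8×76 + 23
76 = 3×23 + 7
23 = 3×7 + 2
7 = 3×2 + 1
2 = 2×1 + 0
Back-substitute:
1 = 7 − 3·2
1 = −3·23 + 10·7
1 = 10·76 − 33·23
1 = −33·631 + 274·76
1338⁻¹ ≡ 274 (mod 631), so k ≡ 274·229 ≡ 277 (mod 631).
x = 953 + 1338·277 = 371579.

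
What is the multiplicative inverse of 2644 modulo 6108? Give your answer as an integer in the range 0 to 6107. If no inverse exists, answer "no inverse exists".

Euclidean algorithm on 6108, 2644:
6108 = 2·2644 + 820
2644 = 3·820 + 184
820 = 4·184 + 84
184 = 2·84 + 16
84 = 5·16 + 4
16 = 4·4 + 0
Since gcd = 4 > 1, 2644 is not a unit mod 6108.

no inverse exists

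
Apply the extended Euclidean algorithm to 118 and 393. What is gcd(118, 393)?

1

Repeated division:
393 = 3×118 + 39
118 = 3×39 + 1
39 = 39×1 + 0
gcd(118, 393) = 1.
Back-substituting:
1 = 118 − 3·39
1 = −3·393 + 10·118
So 1 = (-3)·393 + (10)·118.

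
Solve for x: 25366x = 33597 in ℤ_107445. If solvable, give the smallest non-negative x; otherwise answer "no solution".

70362

First find gcd(25366, 107445):
107445 = 4×25366 + 5981
25366 = 4×5981 + 1442
5981 = 4×1442 + 213
1442 = 6×213 + 164
213 = 1×164 + 49
164 = 3×49 + 17
49 = 2×17 + 15
17 = 1×15 + 2
15 = 7×2 + 1
2 = 2×1 + 0
gcd = 1, so a unique solution mod 107445 exists.
Back-substitute for the Bézout coefficients:
1 = 15 − 7·2
1 = −7·17 + 8·15
1 = 8·49 − 23·17
1 = −23·164 + 77·49
1 = 77·213 − 100·164
1 = −100·1442 + 677·213
1 = 677·5981 − 2808·1442
1 = −2808·25366 + 11909·5981
1 = 11909·107445 − 50444·25366
So 25366·(-50444) ≡ 1 (mod 107445), giving 25366⁻¹ ≡ 57001.
x ≡ 25366⁻¹·33597 ≡ 57001·33597 ≡ 70362 (mod 107445).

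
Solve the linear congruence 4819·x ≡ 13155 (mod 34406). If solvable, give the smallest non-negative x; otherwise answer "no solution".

First find gcd(4819, 34406):
34406 = 7×4819 + 673
4819 = 7×673 + 108
673 = 6×108 + 25
108 = 4×25 + 8
25 = 3×8 + 1
8 = 8×1 + 0
gcd = 1, so a unique solution mod 34406 exists.
Back-substitute for the Bézout coefficients:
1 = 25 − 3·8
1 = −3·108 + 13·25
1 = 13·673 − 81·108
1 = −81·4819 + 580·673
1 = 580·34406 − 4141·4819
So 4819·(-4141) ≡ 1 (mod 34406), giving 4819⁻¹ ≡ 30265.
x ≡ 4819⁻¹·13155 ≡ 30265·13155 ≡ 24249 (mod 34406).

24249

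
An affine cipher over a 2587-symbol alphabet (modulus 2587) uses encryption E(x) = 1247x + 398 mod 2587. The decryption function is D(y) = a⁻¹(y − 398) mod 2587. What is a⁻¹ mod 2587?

Run Euclid on (2587, 1247):
2587 = 2×1247 + 93
1247 = 13×93 + 38
93 = 2×38 + 17
38 = 2×17 + 4
17 = 4×4 + 1
4 = 4×1 + 0
gcd = 1, so the inverse exists. Back-substitute:
1 = 17 − 4·4
1 = −4·38 + 9·17
1 = 9·93 − 22·38
1 = −22·1247 + 295·93
1 = 295·2587 − 612·1247
So 1247·(-612) ≡ 1 (mod 2587), and -612 ≡ 1975 (mod 2587).

1975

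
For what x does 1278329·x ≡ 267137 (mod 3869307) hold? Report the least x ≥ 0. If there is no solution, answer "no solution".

62323

First find gcd(1278329, 3869307):
3869307 = 3*1278329 + 34320
1278329 = 37*34320 + 8489
34320 = 4*8489 + 364
8489 = 23*364 + 117
364 = 3*117 + 13
117 = 9*13 + 0
gcd = 13 and 13 | 267137, so solutions exist. Divide through by 13: 98333x ≡ 20549 (mod 297639).
Now find 98333⁻¹ mod 297639:
297639 = 3·98333 + 2640
98333 = 37·2640 + 653
2640 = 4·653 + 28
653 = 23·28 + 9
28 = 3·9 + 1
9 = 9·1 + 0
Back-substitute:
1 = 28 − 3·9
1 = −3·653 + 70·28
1 = 70·2640 − 283·653
1 = −283·98333 + 10541·2640
1 = 10541·297639 − 31906·98333
So 98333·(-31906) ≡ 1 (mod 297639), i.e. 98333⁻¹ ≡ 265733.
Then x ≡ 265733·20549 ≡ 62323 (mod 297639); the smallest non-negative solution is x = 62323.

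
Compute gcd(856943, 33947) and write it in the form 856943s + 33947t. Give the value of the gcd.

1

Apply Euclid's algorithm to 856943 and 33947:
856943 = 25*33947 + 8268
33947 = 4*8268 + 875
8268 = 9*875 + 393
875 = 2*393 + 89
393 = 4*89 + 37
89 = 2*37 + 15
37 = 2*15 + 7
15 = 2*7 + 1
7 = 7*1 + 0
gcd(856943, 33947) = 1.
Working backward:
1 = 15 − 2·7
1 = −2·37 + 5·15
1 = 5·89 − 12·37
1 = −12·393 + 53·89
1 = 53·875 − 118·393
1 = −118·8268 + 1115·875
1 = 1115·33947 − 4578·8268
1 = −4578·856943 + 115565·33947
So 1 = (-4578)·856943 + (115565)·33947.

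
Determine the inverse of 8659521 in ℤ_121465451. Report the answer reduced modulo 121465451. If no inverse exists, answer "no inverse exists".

Apply the Euclidean algorithm to 121465451 and 8659521:
121465451 = 14×8659521 + 232157
8659521 = 37×232157 + 69712
232157 = 3×69712 + 23021
69712 = 3×23021 + 649
23021 = 35×649 + 306
649 = 2×306 + 37
306 = 8×37 + 10
37 = 3×10 + 7
10 = 1×7 + 3
7 = 2×3 + 1
3 = 3×1 + 0
gcd = 1, so the inverse exists. Back-substitute:
1 = 7 − 2·3
1 = −2·10 + 3·7
1 = 3·37 − 11·10
1 = −11·306 + 91·37
1 = 91·649 − 193·306
1 = −193·23021 + 6846·649
1 = 6846·69712 − 20731·23021
1 = −20731·232157 + 69039·69712
1 = 69039·8659521 − 2575174·232157
1 = −2575174·121465451 + 36121475·8659521
So 8659521·36121475 ≡ 1 (mod 121465451).

36121475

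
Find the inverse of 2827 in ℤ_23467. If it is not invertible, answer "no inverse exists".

7280

Run Euclid on (23467, 2827):
23467 = 8·2827 + 851
2827 = 3·851 + 274
851 = 3·274 + 29
274 = 9·29 + 13
29 = 2·13 + 3
13 = 4·3 + 1
3 = 3·1 + 0
The gcd is 1. Working backward:
1 = 13 − 4·3
1 = −4·29 + 9·13
1 = 9·274 − 85·29
1 = −85·851 + 264·274
1 = 264·2827 − 877·851
1 = −877·23467 + 7280·2827
So 2827·7280 ≡ 1 (mod 23467).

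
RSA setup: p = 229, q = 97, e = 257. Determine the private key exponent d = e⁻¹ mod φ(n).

φ(n) = (p−1)(q−1) = 228·96 = 21888.
Need d with 257·d ≡ 1 (mod 21888). Apply the extended Euclidean algorithm:
21888 = 85·257 + 43
257 = 5·43 + 42
43 = 1·42 + 1
42 = 42·1 + 0
Back-substitute:
1 = 43 − 42
1 = −257 + 6·43
1 = 6·21888 − 511·257
So 257·(-511) ≡ 1 (mod 21888), hence d ≡ -511 ≡ 21377 (mod 21888).

21377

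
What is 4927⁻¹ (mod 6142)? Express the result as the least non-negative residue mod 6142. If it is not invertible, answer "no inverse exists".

Apply the Euclidean algorithm to 6142 and 4927:
6142 = 1·4927 + 1215
4927 = 4·1215 + 67
1215 = 18·67 + 9
67 = 7·9 + 4
9 = 2·4 + 1
4 = 4·1 + 0
gcd = 1, so the inverse exists. Back-substitute:
1 = 9 − 2·4
1 = −2·67 + 15·9
1 = 15·1215 − 272·67
1 = −272·4927 + 1103·1215
1 = 1103·6142 − 1375·4927
Thus 4927·(-1375) ≡ 1 (mod 6142); reducing, -1375 mod 6142 = 4767.

4767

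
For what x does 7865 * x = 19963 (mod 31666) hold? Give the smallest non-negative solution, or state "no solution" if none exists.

12371

First find gcd(7865, 31666):
31666 = 4*7865 + 206
7865 = 38*206 + 37
206 = 5*37 + 21
37 = 1*21 + 16
21 = 1*16 + 5
16 = 3*5 + 1
5 = 5*1 + 0
gcd = 1, so a unique solution mod 31666 exists.
Back-substitute for the Bézout coefficients:
1 = 16 − 3·5
1 = −3·21 + 4·16
1 = 4·37 − 7·21
1 = −7·206 + 39·37
1 = 39·7865 − 1489·206
1 = −1489·31666 + 5995·7865
So 7865·(5995) ≡ 1 (mod 31666), giving 7865⁻¹ ≡ 5995.
x ≡ 7865⁻¹·19963 ≡ 5995·19963 ≡ 12371 (mod 31666).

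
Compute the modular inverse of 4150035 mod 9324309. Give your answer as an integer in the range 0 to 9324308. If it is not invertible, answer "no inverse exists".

Euclidean algorithm on 9324309, 4150035:
9324309 = 2*4150035 + 1024239
4150035 = 4*1024239 + 53079
1024239 = 19*53079 + 15738
53079 = 3*15738 + 5865
15738 = 2*5865 + 4008
5865 = 1*4008 + 1857
4008 = 2*1857 + 294
1857 = 6*294 + 93
294 = 3*93 + 15
93 = 6*15 + 3
15 = 5*3 + 0
Since gcd = 3 > 1, 4150035 is not a unit mod 9324309.

no inverse exists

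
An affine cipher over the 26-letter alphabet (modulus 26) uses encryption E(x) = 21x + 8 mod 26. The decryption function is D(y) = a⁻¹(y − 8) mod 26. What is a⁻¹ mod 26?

Extended Euclidean algorithm:
26 = 1×21 + 5
21 = 4×5 + 1
5 = 5×1 + 0
Since gcd(21, 26) = 1, back-substitute to write 1 as a combination:
1 = 21 − 4·5
1 = −4·26 + 5·21
So 21·5 ≡ 1 (mod 26).

5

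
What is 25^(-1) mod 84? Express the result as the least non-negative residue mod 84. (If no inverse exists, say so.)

Apply the Euclidean algorithm to 84 and 25:
84 = 3·25 + 9
25 = 2·9 + 7
9 = 1·7 + 2
7 = 3·2 + 1
2 = 2·1 + 0
The gcd is 1. Working backward:
1 = 7 − 3·2
1 = −3·9 + 4·7
1 = 4·25 − 11·9
1 = −11·84 + 37·25
So 25·37 ≡ 1 (mod 84).

37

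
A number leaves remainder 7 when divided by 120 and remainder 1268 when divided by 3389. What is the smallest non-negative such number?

Write x = 7 + 120·k. Then 120·k ≡ 1268 − 7 ≡ 1261 (mod 3389).
Need 120⁻¹ mod 3389. Extended Euclid on (3389, 120):
3389 = 28*120 + 29
120 = 4*29 + 4
29 = 7*4 + 1
4 = 4*1 + 0
Back-substitute:
1 = 29 − 7·4
1 = −7·120 + 29·29
1 = 29·3389 − 819·120
120⁻¹ ≡ 2570 (mod 3389), so k ≡ 2570·1261 ≡ 886 (mod 3389).
x = 7 + 120·886 = 106327.

106327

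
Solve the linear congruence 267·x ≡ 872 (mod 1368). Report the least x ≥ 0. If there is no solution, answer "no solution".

no solution

gcd(267, 1368):
1368 = 5*267 + 33
267 = 8*33 + 3
33 = 11*3 + 0
gcd = 3, but 3 ∤ 872, so the congruence has no solution.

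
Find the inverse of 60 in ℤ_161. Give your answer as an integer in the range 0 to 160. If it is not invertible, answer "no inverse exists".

Run Euclid on (161, 60):
161 = 2·60 + 41
60 = 1·41 + 19
41 = 2·19 + 3
19 = 6·3 + 1
3 = 3·1 + 0
The gcd is 1. Working backward:
1 = 19 − 6·3
1 = −6·41 + 13·19
1 = 13·60 − 19·41
1 = −19·161 + 51·60
So 60·51 ≡ 1 (mod 161).

51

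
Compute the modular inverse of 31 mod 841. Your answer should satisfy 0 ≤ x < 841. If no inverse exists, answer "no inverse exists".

624

gcd(841, 31) by repeated division:
841 = 27*31 + 4
31 = 7*4 + 3
4 = 1*3 + 1
3 = 3*1 + 0
gcd = 1, so the inverse exists. Back-substitute:
1 = 4 − 3
1 = −31 + 8·4
1 = 8·841 − 217·31
Thus 31·(-217) ≡ 1 (mod 841); reducing, -217 mod 841 = 624.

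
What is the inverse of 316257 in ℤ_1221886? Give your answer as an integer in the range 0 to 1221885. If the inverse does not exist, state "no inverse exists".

948433

Extended Euclidean algorithm:
1221886 = 3·316257 + 273115
316257 = 1·273115 + 43142
273115 = 6·43142 + 14263
43142 = 3·14263 + 353
14263 = 40·353 + 143
353 = 2·143 + 67
143 = 2·67 + 9
67 = 7·9 + 4
9 = 2·4 + 1
4 = 4·1 + 0
Since gcd(316257, 1221886) = 1, back-substitute to write 1 as a combination:
1 = 9 − 2·4
1 = −2·67 + 15·9
1 = 15·143 − 32·67
1 = −32·353 + 79·143
1 = 79·14263 − 3192·353
1 = −3192·43142 + 9655·14263
1 = 9655·273115 − 61122·43142
1 = −61122·316257 + 70777·273115
1 = 70777·1221886 − 273453·316257
So 316257·(-273453) ≡ 1 (mod 1221886), and -273453 ≡ 948433 (mod 1221886).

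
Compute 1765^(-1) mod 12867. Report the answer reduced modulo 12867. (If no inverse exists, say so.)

5956

Extended Euclidean algorithm:
12867 = 7×1765 + 512
1765 = 3×512 + 229
512 = 2×229 + 54
229 = 4×54 + 13
54 = 4×13 + 2
13 = 6×2 + 1
2 = 2×1 + 0
The gcd is 1. Working backward:
1 = 13 − 6·2
1 = −6·54 + 25·13
1 = 25·229 − 106·54
1 = −106·512 + 237·229
1 = 237·1765 − 817·512
1 = −817·12867 + 5956·1765
So 1765·5956 ≡ 1 (mod 12867).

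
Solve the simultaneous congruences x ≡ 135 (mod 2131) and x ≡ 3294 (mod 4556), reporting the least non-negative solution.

53410

Write x = 135 + 2131·k. Then 2131·k ≡ 3294 − 135 ≡ 3159 (mod 4556).
Need 2131⁻¹ mod 4556. Extended Euclid on (4556, 2131):
4556 = 2·2131 + 294
2131 = 7·294 + 73
294 = 4·73 + 2
73 = 36·2 + 1
2 = 2·1 + 0
Back-substitute:
1 = 73 − 36·2
1 = −36·294 + 145·73
1 = 145·2131 − 1051·294
1 = −1051·4556 + 2247·2131
2131⁻¹ ≡ 2247 (mod 4556), so k ≡ 2247·3159 ≡ 25 (mod 4556).
x = 135 + 2131·25 = 53410.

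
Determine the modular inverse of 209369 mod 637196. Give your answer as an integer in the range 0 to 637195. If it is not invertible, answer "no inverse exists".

488781

gcd(637196, 209369) by repeated division:
637196 = 3×209369 + 9089
209369 = 23×9089 + 322
9089 = 28×322 + 73
322 = 4×73 + 30
73 = 2×30 + 13
30 = 2×13 + 4
13 = 3×4 + 1
4 = 4×1 + 0
The gcd is 1. Working backward:
1 = 13 − 3·4
1 = −3·30 + 7·13
1 = 7·73 − 17·30
1 = −17·322 + 75·73
1 = 75·9089 − 2117·322
1 = −2117·209369 + 48766·9089
1 = 48766·637196 − 148415·209369
Hence 209369⁻¹ ≡ -148415 ≡ 488781 (mod 637196).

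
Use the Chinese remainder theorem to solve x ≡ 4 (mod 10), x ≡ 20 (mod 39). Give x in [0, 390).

254

Write x = 4 + 10·k. Then 10·k ≡ 20 − 4 ≡ 16 (mod 39).
Need 10⁻¹ mod 39. Extended Euclid on (39, 10):
39 = 3·10 + 9
10 = 1·9 + 1
9 = 9·1 + 0
Back-substitute:
1 = 10 − 9
1 = −39 + 4·10
10⁻¹ ≡ 4 (mod 39), so k ≡ 4·16 ≡ 25 (mod 39).
x = 4 + 10·25 = 254.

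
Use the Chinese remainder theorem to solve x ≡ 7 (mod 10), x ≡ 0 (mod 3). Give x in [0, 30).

Write x = 7 + 10·k. Then 10·k ≡ 0 − 7 ≡ 2 (mod 3).
Need 10⁻¹ mod 3. Extended Euclid on (3, 1):
3 = 3*1 + 0
10⁻¹ ≡ 1 (mod 3), so k ≡ 1·2 ≡ 2 (mod 3).
x = 7 + 10·2 = 27.

27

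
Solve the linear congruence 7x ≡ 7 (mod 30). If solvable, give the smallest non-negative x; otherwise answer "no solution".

1

First find gcd(7, 30):
30 = 4×7 + 2
7 = 3×2 + 1
2 = 2×1 + 0
gcd = 1, so a unique solution mod 30 exists.
Back-substitute for the Bézout coefficients:
1 = 7 − 3·2
1 = −3·30 + 13·7
So 7·(13) ≡ 1 (mod 30), giving 7⁻¹ ≡ 13.
x ≡ 7⁻¹·7 ≡ 13·7 ≡ 1 (mod 30).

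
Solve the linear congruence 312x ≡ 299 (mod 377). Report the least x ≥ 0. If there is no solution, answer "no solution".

7

First find gcd(312, 377):
377 = 1·312 + 65
312 = 4·65 + 52
65 = 1·52 + 13
52 = 4·13 + 0
gcd = 13 and 13 | 299, so solutions exist. Divide through by 13: 24x ≡ 23 (mod 29).
Now find 24⁻¹ mod 29:
29 = 1*24 + 5
24 = 4*5 + 4
5 = 1*4 + 1
4 = 4*1 + 0
Back-substitute:
1 = 5 − 4
1 = −24 + 5·5
1 = 5·29 − 6·24
So 24·(-6) ≡ 1 (mod 29), i.e. 24⁻¹ ≡ 23.
Then x ≡ 23·23 ≡ 7 (mod 29); the smallest non-negative solution is x = 7.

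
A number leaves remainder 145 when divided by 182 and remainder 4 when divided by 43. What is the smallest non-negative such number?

3057

Write x = 145 + 182·k. Then 182·k ≡ 4 − 145 ≡ 31 (mod 43).
Need 182⁻¹ mod 43. Extended Euclid on (43, 10):
43 = 4·10 + 3
10 = 3·3 + 1
3 = 3·1 + 0
Back-substitute:
1 = 10 − 3·3
1 = −3·43 + 13·10
182⁻¹ ≡ 13 (mod 43), so k ≡ 13·31 ≡ 16 (mod 43).
x = 145 + 182·16 = 3057.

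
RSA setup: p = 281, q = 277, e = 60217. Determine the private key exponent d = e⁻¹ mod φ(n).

φ(n) = (p−1)(q−1) = 280·276 = 77280.
Need d with 60217·d ≡ 1 (mod 77280). Apply the extended Euclidean algorithm:
77280 = 1×60217 + 17063
60217 = 3×17063 + 9028
17063 = 1×9028 + 8035
9028 = 1×8035 + 993
8035 = 8×993 + 91
993 = 10×91 + 83
91 = 1×83 + 8
83 = 10×8 + 3
8 = 2×3 + 2
3 = 1×2 + 1
2 = 2×1 + 0
Back-substitute:
1 = 3 − 2
1 = −8 + 3·3
1 = 3·83 − 31·8
1 = −31·91 + 34·83
1 = 34·993 − 371·91
1 = −371·8035 + 3002·993
1 = 3002·9028 − 3373·8035
1 = −3373·17063 + 6375·9028
1 = 6375·60217 − 22498·17063
1 = −22498·77280 + 28873·60217
So 60217·28873 ≡ 1 (mod 77280), hence d = 28873.

28873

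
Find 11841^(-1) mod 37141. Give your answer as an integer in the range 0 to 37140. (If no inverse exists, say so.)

27982

Apply the Euclidean algorithm to 37141 and 11841:
37141 = 3*11841 + 1618
11841 = 7*1618 + 515
1618 = 3*515 + 73
515 = 7*73 + 4
73 = 18*4 + 1
4 = 4*1 + 0
Since gcd(11841, 37141) = 1, back-substitute to write 1 as a combination:
1 = 73 − 18·4
1 = −18·515 + 127·73
1 = 127·1618 − 399·515
1 = −399·11841 + 2920·1618
1 = 2920·37141 − 9159·11841
Thus 11841·(-9159) ≡ 1 (mod 37141); reducing, -9159 mod 37141 = 27982.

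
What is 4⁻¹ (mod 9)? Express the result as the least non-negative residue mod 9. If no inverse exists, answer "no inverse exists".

7

Extended Euclidean algorithm:
9 = 2·4 + 1
4 = 4·1 + 0
Since gcd(4, 9) = 1, back-substitute to write 1 as a combination:
1 = 9 − 2·4
So 4·(-2) ≡ 1 (mod 9), and -2 ≡ 7 (mod 9).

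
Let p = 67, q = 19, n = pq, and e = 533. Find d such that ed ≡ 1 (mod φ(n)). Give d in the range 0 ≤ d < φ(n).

185

φ(n) = (p−1)(q−1) = 66·18 = 1188.
Need d with 533·d ≡ 1 (mod 1188). Apply the extended Euclidean algorithm:
1188 = 2*533 + 122
533 = 4*122 + 45
122 = 2*45 + 32
45 = 1*32 + 13
32 = 2*13 + 6
13 = 2*6 + 1
6 = 6*1 + 0
Back-substitute:
1 = 13 − 2·6
1 = −2·32 + 5·13
1 = 5·45 − 7·32
1 = −7·122 + 19·45
1 = 19·533 − 83·122
1 = −83·1188 + 185·533
So 533·185 ≡ 1 (mod 1188), hence d = 185.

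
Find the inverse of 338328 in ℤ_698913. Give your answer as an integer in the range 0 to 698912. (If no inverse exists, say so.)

no inverse exists

Euclidean algorithm on 698913, 338328:
698913 = 2×338328 + 22257
338328 = 15×22257 + 4473
22257 = 4×4473 + 4365
4473 = 1×4365 + 108
4365 = 40×108 + 45
108 = 2×45 + 18
45 = 2×18 + 9
18 = 2×9 + 0
Since gcd = 9 > 1, 338328 is not a unit mod 698913.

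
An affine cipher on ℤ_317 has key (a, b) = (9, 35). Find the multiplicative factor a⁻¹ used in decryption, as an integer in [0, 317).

141

Extended Euclidean algorithm:
317 = 35·9 + 2
9 = 4·2 + 1
2 = 2·1 + 0
The gcd is 1. Working backward:
1 = 9 − 4·2
1 = −4·317 + 141·9
So 9·141 ≡ 1 (mod 317).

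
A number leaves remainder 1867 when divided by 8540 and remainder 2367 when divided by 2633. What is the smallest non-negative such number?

Write x = 1867 + 8540·k. Then 8540·k ≡ 2367 − 1867 ≡ 500 (mod 2633).
Need 8540⁻¹ mod 2633. Extended Euclid on (2633, 641):
2633 = 4·641 + 69
641 = 9·69 + 20
69 = 3·20 + 9
20 = 2·9 + 2
9 = 4·2 + 1
2 = 2·1 + 0
Back-substitute:
1 = 9 − 4·2
1 = −4·20 + 9·9
1 = 9·69 − 31·20
1 = −31·641 + 288·69
1 = 288·2633 − 1183·641
8540⁻¹ ≡ 1450 (mod 2633), so k ≡ 1450·500 ≡ 925 (mod 2633).
x = 1867 + 8540·925 = 7901367.

7901367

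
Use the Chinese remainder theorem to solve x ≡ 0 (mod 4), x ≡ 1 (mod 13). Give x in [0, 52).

40

Write x = 0 + 4·k. Then 4·k ≡ 1 − 0 ≡ 1 (mod 13).
Need 4⁻¹ mod 13. Extended Euclid on (13, 4):
13 = 3*4 + 1
4 = 4*1 + 0
Back-substitute:
1 = 13 − 3·4
4⁻¹ ≡ 10 (mod 13), so k ≡ 10·1 ≡ 10 (mod 13).
x = 0 + 4·10 = 40.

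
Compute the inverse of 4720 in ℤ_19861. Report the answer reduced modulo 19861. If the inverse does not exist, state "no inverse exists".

8159

Extended Euclidean algorithm:
19861 = 4*4720 + 981
4720 = 4*981 + 796
981 = 1*796 + 185
796 = 4*185 + 56
185 = 3*56 + 17
56 = 3*17 + 5
17 = 3*5 + 2
5 = 2*2 + 1
2 = 2*1 + 0
gcd = 1, so the inverse exists. Back-substitute:
1 = 5 − 2·2
1 = −2·17 + 7·5
1 = 7·56 − 23·17
1 = −23·185 + 76·56
1 = 76·796 − 327·185
1 = −327·981 + 403·796
1 = 403·4720 − 1939·981
1 = −1939·19861 + 8159·4720
So 4720·8159 ≡ 1 (mod 19861).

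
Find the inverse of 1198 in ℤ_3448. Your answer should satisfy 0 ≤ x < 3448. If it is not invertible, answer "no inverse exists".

no inverse exists

Compute gcd(1198, 3448):
3448 = 2·1198 + 1052
1198 = 1·1052 + 146
1052 = 7·146 + 30
146 = 4·30 + 26
30 = 1·26 + 4
26 = 6·4 + 2
4 = 2·2 + 0
Since gcd = 2 > 1, 1198 is not a unit mod 3448.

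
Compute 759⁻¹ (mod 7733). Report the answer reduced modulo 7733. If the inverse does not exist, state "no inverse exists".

no inverse exists

Compute gcd(759, 7733):
7733 = 10·759 + 143
759 = 5·143 + 44
143 = 3·44 + 11
44 = 4·11 + 0
Since gcd = 11 > 1, 759 is not a unit mod 7733.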